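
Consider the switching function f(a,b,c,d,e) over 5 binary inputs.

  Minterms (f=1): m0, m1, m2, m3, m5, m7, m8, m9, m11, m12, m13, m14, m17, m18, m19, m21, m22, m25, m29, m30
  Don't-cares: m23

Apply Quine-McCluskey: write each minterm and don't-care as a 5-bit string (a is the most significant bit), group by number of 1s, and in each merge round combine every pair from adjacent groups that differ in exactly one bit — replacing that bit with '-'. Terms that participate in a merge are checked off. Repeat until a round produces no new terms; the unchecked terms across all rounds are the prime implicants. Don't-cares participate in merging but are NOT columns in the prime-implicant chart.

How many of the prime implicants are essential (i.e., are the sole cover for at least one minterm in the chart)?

Round 0: 00000✓ 00001✓ 00010✓ 00011✓ 00101✓ 00111✓ 01000✓ 01001✓ 01011✓ 01100✓ 01101✓ 01110✓ 10001✓ 10010✓ 10011✓ 10101✓ 10110✓ 10111✓ 11001✓ 11101✓ 11110✓
Round 1: -0001✓ -0010✓ -0011✓ -0101✓ -0111✓ -1001✓ -1101✓ -1110 0-000✓ 0-001✓ 0-011✓ 0-101✓ 00-01✓ 00-11✓ 000-0✓ 000-1✓ 0000-✓ 0001-✓ 001-1✓ 01-00✓ 01-01✓ 010-1✓ 0100-✓ 011-0 0110-✓ 1-001✓ 1-101✓ 1-110 10-01✓ 10-10✓ 10-11✓ 100-1✓ 1001-✓ 101-1✓ 1011-✓ 11-01✓
Round 2: --001✓ --101✓ -0-01✓ -0-11✓ -00-1✓ -001- -01-1✓ -1-01✓ 0--01✓ 0-0-1 0-00- 00--1✓ 000-- 01-0- 1--01✓ 10--1✓ 10-1-
Round 3: ---01 -0--1
PIs = {---01, -0--1, -001-, -1110, 0-0-1, 0-00-, 000--, 01-0-, 011-0, 1-110, 10-1-}
Coverage chart:
  m0: 0-00-,000--
  m1: ---01,-0--1,0-0-1,0-00-,000--
  m2: -001-,000--
  m3: -0--1,-001-,0-0-1,000--
  m5: ---01,-0--1
  m7: -0--1 ←essential
  m8: 0-00-,01-0-
  m9: ---01,0-0-1,0-00-,01-0-
  m11: 0-0-1 ←essential
  m12: 01-0-,011-0
  m13: ---01,01-0-
  m14: -1110,011-0
  m17: ---01,-0--1
  m18: -001-,10-1-
  m19: -0--1,-001-,10-1-
  m21: ---01,-0--1
  m22: 1-110,10-1-
  m25: ---01 ←essential
  m29: ---01 ←essential
  m30: -1110,1-110
Essential: ---01, -0--1, 0-0-1

3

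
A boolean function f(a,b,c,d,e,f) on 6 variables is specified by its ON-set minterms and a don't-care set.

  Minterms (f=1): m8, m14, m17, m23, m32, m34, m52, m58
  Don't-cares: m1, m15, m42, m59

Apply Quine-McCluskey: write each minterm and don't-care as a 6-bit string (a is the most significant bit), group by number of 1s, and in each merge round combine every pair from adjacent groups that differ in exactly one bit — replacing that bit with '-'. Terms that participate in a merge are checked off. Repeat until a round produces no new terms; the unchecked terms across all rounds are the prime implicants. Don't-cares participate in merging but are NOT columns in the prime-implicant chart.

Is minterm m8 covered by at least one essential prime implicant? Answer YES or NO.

YES

Round 0: 000001✓ 001000 001110✓ 001111✓ 010001✓ 010111 100000✓ 100010✓ 101010✓ 110100 111010✓ 111011✓
Round 1: 0-0001 00111- 1-1010 10-010 1000-0 11101-
PIs = {0-0001, 001000, 00111-, 010111, 1-1010, 10-010, 1000-0, 110100, 11101-}
Coverage chart:
  m8: 001000 ←essential
  m14: 00111- ←essential
  m17: 0-0001 ←essential
  m23: 010111 ←essential
  m32: 1000-0 ←essential
  m34: 10-010,1000-0
  m52: 110100 ←essential
  m58: 1-1010,11101-
Essential: 0-0001, 001000, 00111-, 010111, 1000-0, 110100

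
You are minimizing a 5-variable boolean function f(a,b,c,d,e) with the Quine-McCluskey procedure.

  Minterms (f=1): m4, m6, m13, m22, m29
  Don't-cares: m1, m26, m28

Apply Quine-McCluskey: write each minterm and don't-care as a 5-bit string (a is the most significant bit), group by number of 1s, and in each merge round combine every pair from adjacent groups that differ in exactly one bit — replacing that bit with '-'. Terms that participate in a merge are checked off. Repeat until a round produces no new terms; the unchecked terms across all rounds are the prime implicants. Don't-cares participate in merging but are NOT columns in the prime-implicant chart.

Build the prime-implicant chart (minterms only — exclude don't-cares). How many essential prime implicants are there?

3

Round 0: 00001 00100✓ 00110✓ 01101✓ 10110✓ 11010 11100✓ 11101✓
Round 1: -0110 -1101 001-0 1110-
PIs = {-0110, -1101, 00001, 001-0, 11010, 1110-}
Coverage chart:
  m4: 001-0 ←essential
  m6: -0110,001-0
  m13: -1101 ←essential
  m22: -0110 ←essential
  m29: -1101,1110-
Essential: -0110, -1101, 001-0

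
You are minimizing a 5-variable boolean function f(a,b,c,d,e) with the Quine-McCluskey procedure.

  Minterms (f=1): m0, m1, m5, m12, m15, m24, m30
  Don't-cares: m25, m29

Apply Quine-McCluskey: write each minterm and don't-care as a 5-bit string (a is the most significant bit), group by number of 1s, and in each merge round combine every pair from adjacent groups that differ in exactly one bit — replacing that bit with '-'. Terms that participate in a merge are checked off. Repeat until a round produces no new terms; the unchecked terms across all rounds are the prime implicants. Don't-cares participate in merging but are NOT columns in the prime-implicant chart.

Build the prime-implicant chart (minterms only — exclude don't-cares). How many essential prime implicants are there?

size-2^0 implicants → 00000(✓)  00001(✓)  00101(✓)  01100  01111  11000(✓)  11001(✓)  11101(✓)  11110
size-2^1 implicants → 00-01  0000-  11-01  1100-
Unchecked terms (primes): 00-01, 0000-, 01100, 01111, 11-01, 1100-, 11110
Minterm coverage:
  m0 ⊆ 0000- [E]
  m1 ⊆ 00-01,0000-
  m5 ⊆ 00-01 [E]
  m12 ⊆ 01100 [E]
  m15 ⊆ 01111 [E]
  m24 ⊆ 1100- [E]
  m30 ⊆ 11110 [E]
E = {00-01, 0000-, 01100, 01111, 1100-, 11110}

6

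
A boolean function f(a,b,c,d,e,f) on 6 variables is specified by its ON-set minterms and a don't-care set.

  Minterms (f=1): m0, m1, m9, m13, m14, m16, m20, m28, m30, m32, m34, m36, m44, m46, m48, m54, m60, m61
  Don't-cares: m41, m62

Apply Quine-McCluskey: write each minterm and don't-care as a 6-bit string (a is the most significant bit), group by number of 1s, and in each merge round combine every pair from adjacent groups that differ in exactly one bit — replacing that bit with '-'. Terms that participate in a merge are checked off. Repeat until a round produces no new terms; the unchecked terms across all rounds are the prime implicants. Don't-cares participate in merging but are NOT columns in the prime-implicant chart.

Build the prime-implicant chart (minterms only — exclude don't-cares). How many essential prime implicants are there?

6

size-2^0 implicants → 000000(✓)  000001(✓)  001001(✓)  001101(✓)  001110(✓)  010000(✓)  010100(✓)  011100(✓)  011110(✓)  100000(✓)  100010(✓)  100100(✓)  101001(✓)  101100(✓)  101110(✓)  110000(✓)  110110(✓)  111100(✓)  111101(✓)  111110(✓)
size-2^1 implicants → -00000(✓)  -01001  -01110(✓)  -10000(✓)  -11100(✓)  -11110(✓)  0-0000(✓)  0-1110(✓)  00-001  00000-  001-01  01-100  010-00  0111-0(✓)  1-0000(✓)  1-1100(✓)  1-1110(✓)  10-100  100-00  1000-0  1011-0(✓)  11-110  1111-0(✓)  11110-
size-2^2 implicants → --0000  --1110  -111-0  1-11-0
Unchecked terms (primes): --0000, --1110, -01001, -111-0, 00-001, 00000-, 001-01, 01-100, 010-00, 1-11-0, 10-100, 100-00, 1000-0, 11-110, 11110-
Minterm coverage:
  m0 ⊆ --0000,00000-
  m1 ⊆ 00-001,00000-
  m9 ⊆ -01001,00-001,001-01
  m13 ⊆ 001-01 [E]
  m14 ⊆ --1110 [E]
  m16 ⊆ --0000,010-00
  m20 ⊆ 01-100,010-00
  m28 ⊆ -111-0,01-100
  m30 ⊆ --1110,-111-0
  m32 ⊆ --0000,100-00,1000-0
  m34 ⊆ 1000-0 [E]
  m36 ⊆ 10-100,100-00
  m44 ⊆ 1-11-0,10-100
  m46 ⊆ --1110,1-11-0
  m48 ⊆ --0000 [E]
  m54 ⊆ 11-110 [E]
  m60 ⊆ -111-0,1-11-0,11110-
  m61 ⊆ 11110- [E]
E = {--0000, --1110, 001-01, 1000-0, 11-110, 11110-}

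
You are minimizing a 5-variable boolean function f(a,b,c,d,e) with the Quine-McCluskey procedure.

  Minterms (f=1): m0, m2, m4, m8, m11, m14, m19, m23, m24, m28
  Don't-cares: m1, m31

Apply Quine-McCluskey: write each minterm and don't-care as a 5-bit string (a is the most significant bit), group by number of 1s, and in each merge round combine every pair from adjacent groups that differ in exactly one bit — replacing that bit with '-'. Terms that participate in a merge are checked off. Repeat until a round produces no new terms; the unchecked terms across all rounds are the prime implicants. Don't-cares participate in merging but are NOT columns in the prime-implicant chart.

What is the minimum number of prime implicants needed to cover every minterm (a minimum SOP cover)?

7

Round 0: 00000✓ 00001✓ 00010✓ 00100✓ 01000✓ 01011 01110 10011✓ 10111✓ 11000✓ 11100✓ 11111✓
Round 1: -1000 0-000 00-00 000-0 0000- 1-111 10-11 11-00
PIs = {-1000, 0-000, 00-00, 000-0, 0000-, 01011, 01110, 1-111, 10-11, 11-00}
Coverage chart:
  m0: 0-000,00-00,000-0,0000-
  m2: 000-0 ←essential
  m4: 00-00 ←essential
  m8: -1000,0-000
  m11: 01011 ←essential
  m14: 01110 ←essential
  m19: 10-11 ←essential
  m23: 1-111,10-11
  m24: -1000,11-00
  m28: 11-00 ←essential
Essential: 00-00, 000-0, 01011, 01110, 10-11, 11-00
Petrick residual → -1000
Min cover (7 terms): bc'd'e' + a'b'd'e' + a'b'c'e' + a'bc'de + a'bcde' + ab'de + abd'e'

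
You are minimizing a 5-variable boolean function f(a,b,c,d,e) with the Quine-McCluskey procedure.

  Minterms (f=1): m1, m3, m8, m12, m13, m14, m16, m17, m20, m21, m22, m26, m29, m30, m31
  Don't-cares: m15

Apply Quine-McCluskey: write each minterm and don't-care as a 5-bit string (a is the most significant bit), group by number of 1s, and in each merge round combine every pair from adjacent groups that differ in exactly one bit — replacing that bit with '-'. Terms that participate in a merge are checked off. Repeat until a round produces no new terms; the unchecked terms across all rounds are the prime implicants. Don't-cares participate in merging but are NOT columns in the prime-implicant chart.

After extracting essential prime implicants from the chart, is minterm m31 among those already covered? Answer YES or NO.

Round 0: 00001✓ 00011✓ 01000✓ 01100✓ 01101✓ 01110✓ 01111✓ 10000✓ 10001✓ 10100✓ 10101✓ 10110✓ 11010✓ 11101✓ 11110✓ 11111✓
Round 1: -0001 -1101✓ -1110✓ -1111✓ 000-1 01-00 011-0✓ 011-1✓ 0110-✓ 0111-✓ 1-101 1-110 10-00✓ 10-01✓ 1000-✓ 101-0 1010-✓ 11-10 111-1✓ 1111-✓
Round 2: -11-1 -111- 011-- 10-0-
PIs = {-0001, -11-1, -111-, 000-1, 01-00, 011--, 1-101, 1-110, 10-0-, 101-0, 11-10}
Coverage chart:
  m1: -0001,000-1
  m3: 000-1 ←essential
  m8: 01-00 ←essential
  m12: 01-00,011--
  m13: -11-1,011--
  m14: -111-,011--
  m16: 10-0- ←essential
  m17: -0001,10-0-
  m20: 10-0-,101-0
  m21: 1-101,10-0-
  m22: 1-110,101-0
  m26: 11-10 ←essential
  m29: -11-1,1-101
  m30: -111-,1-110,11-10
  m31: -11-1,-111-
Essential: 000-1, 01-00, 10-0-, 11-10

NO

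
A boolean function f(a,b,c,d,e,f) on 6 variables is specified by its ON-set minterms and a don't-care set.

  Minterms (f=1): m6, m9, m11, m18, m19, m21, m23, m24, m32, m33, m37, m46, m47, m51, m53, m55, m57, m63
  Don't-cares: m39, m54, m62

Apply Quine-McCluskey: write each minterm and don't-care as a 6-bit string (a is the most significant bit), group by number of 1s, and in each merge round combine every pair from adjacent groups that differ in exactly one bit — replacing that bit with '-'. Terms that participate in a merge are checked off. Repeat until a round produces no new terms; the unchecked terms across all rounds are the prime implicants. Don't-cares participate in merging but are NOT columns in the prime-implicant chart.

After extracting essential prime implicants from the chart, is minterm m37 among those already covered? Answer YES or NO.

NO

Round 0: 000110 001001✓ 001011✓ 010010✓ 010011✓ 010101✓ 010111✓ 011000 100000✓ 100001✓ 100101✓ 100111✓ 101110✓ 101111✓ 110011✓ 110101✓ 110110✓ 110111✓ 111001 111110✓ 111111✓
Round 1: -10011✓ -10101✓ -10111✓ 0010-1 010-11✓ 01001- 0101-1✓ 1-0101✓ 1-0111✓ 1-1110✓ 1-1111✓ 10-111✓ 100-01 10000- 1001-1✓ 10111-✓ 11-110✓ 11-111✓ 110-11✓ 1101-1✓ 11011-✓ 11111-✓
Round 2: -10-11 -101-1 1--111 1-01-1 1-111- 11-11-
PIs = {-10-11, -101-1, 000110, 0010-1, 01001-, 011000, 1--111, 1-01-1, 1-111-, 100-01, 10000-, 11-11-, 111001}
Coverage chart:
  m6: 000110 ←essential
  m9: 0010-1 ←essential
  m11: 0010-1 ←essential
  m18: 01001- ←essential
  m19: -10-11,01001-
  m21: -101-1 ←essential
  m23: -10-11,-101-1
  m24: 011000 ←essential
  m32: 10000- ←essential
  m33: 100-01,10000-
  m37: 1-01-1,100-01
  m46: 1-111- ←essential
  m47: 1--111,1-111-
  m51: -10-11 ←essential
  m53: -101-1,1-01-1
  m55: -10-11,-101-1,1--111,1-01-1,11-11-
  m57: 111001 ←essential
  m63: 1--111,1-111-,11-11-
Essential: -10-11, -101-1, 000110, 0010-1, 01001-, 011000, 1-111-, 10000-, 111001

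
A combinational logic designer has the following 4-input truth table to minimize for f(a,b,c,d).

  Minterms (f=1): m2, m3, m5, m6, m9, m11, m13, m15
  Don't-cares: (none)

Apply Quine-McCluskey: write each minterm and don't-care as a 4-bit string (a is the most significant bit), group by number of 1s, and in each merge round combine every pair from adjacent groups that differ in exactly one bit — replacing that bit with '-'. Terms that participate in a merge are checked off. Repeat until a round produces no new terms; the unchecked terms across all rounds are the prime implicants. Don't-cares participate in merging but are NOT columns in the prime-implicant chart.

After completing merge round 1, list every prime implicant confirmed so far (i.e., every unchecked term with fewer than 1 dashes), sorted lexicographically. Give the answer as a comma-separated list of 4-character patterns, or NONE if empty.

size-2^0 implicants → 0010(✓)  0011(✓)  0101(✓)  0110(✓)  1001(✓)  1011(✓)  1101(✓)  1111(✓)
size-2^1 implicants → -011  -101  0-10  001-  1-01(✓)  1-11(✓)  10-1(✓)  11-1(✓)
size-2^2 implicants → 1--1
Unchecked terms (primes): -011, -101, 0-10, 001-, 1--1

NONE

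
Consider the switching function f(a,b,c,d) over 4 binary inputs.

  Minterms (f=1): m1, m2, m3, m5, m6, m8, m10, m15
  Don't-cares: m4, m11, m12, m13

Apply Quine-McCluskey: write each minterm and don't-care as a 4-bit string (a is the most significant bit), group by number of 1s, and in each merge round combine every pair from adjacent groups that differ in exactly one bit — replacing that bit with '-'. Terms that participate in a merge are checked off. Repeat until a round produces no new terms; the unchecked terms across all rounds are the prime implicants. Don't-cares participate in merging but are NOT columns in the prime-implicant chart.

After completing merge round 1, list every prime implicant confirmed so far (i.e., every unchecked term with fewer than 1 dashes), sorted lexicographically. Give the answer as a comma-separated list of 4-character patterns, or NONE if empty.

NONE

Round 0: 0001✓ 0010✓ 0011✓ 0100✓ 0101✓ 0110✓ 1000✓ 1010✓ 1011✓ 1100✓ 1101✓ 1111✓
Round 1: -010✓ -011✓ -100✓ -101✓ 0-01 0-10 00-1 001-✓ 01-0 010-✓ 1-00 1-11 10-0 101-✓ 11-1 110-✓
Round 2: -01- -10-
PIs = {-01-, -10-, 0-01, 0-10, 00-1, 01-0, 1-00, 1-11, 10-0, 11-1}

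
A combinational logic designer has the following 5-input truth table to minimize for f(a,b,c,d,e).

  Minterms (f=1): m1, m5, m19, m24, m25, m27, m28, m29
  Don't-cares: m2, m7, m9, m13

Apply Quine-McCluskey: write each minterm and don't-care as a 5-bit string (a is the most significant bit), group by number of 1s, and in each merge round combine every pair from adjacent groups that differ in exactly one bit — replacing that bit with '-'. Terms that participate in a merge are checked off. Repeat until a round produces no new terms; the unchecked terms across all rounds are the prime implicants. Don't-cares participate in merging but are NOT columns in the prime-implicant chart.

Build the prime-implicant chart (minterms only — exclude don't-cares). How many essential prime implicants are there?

size-2^0 implicants → 00001(✓)  00010  00101(✓)  00111(✓)  01001(✓)  01101(✓)  10011(✓)  11000(✓)  11001(✓)  11011(✓)  11100(✓)  11101(✓)
size-2^1 implicants → -1001(✓)  -1101(✓)  0-001(✓)  0-101(✓)  00-01(✓)  001-1  01-01(✓)  1-011  11-00(✓)  11-01(✓)  110-1  1100-(✓)  1110-(✓)
size-2^2 implicants → -1-01  0--01  11-0-
Unchecked terms (primes): -1-01, 0--01, 00010, 001-1, 1-011, 11-0-, 110-1
Minterm coverage:
  m1 ⊆ 0--01 [E]
  m5 ⊆ 0--01,001-1
  m19 ⊆ 1-011 [E]
  m24 ⊆ 11-0- [E]
  m25 ⊆ -1-01,11-0-,110-1
  m27 ⊆ 1-011,110-1
  m28 ⊆ 11-0- [E]
  m29 ⊆ -1-01,11-0-
E = {0--01, 1-011, 11-0-}

3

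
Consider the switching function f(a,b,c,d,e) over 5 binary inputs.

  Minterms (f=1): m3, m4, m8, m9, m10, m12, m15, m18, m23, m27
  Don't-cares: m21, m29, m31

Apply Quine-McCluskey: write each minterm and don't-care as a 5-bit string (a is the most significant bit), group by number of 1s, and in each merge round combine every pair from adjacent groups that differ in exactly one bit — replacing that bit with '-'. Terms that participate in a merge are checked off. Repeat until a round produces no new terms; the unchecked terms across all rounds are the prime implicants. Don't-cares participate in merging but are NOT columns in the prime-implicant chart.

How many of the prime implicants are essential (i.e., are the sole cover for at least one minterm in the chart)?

[col 0] 00011, 00100*, 01000*, 01001*, 01010*, 01100*, 01111*, 10010, 10101*, 10111*, 11011*, 11101*, 11111*
[col 1] -1111, 0-100, 01-00, 010-0, 0100-, 1-101*, 1-111*, 101-1*, 11-11, 111-1*
[col 2] 1-1-1
Prime implicants: -1111, 0-100, 00011, 01-00, 010-0, 0100-, 1-1-1, 10010, 11-11
PI chart (minterm → PIs covering it):
  3 | 00011  (sole → essential)
  4 | 0-100  (sole → essential)
  8 | 01-00,010-0,0100-
  9 | 0100-  (sole → essential)
  10 | 010-0  (sole → essential)
  12 | 0-100,01-00
  15 | -1111  (sole → essential)
  18 | 10010  (sole → essential)
  23 | 1-1-1  (sole → essential)
  27 | 11-11  (sole → essential)
Essential prime implicants: -1111, 0-100, 00011, 010-0, 0100-, 1-1-1, 10010, 11-11

8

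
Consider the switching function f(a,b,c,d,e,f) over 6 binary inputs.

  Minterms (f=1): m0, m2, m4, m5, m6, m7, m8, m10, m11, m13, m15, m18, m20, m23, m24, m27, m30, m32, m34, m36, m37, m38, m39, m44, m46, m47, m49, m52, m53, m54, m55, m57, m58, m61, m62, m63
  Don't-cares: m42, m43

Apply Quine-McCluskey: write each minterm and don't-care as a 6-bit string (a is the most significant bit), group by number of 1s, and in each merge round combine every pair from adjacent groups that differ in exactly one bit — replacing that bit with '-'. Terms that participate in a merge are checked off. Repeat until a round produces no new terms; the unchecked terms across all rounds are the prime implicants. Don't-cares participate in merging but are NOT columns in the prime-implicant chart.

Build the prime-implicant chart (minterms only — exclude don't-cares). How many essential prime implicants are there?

11

[col 0] 000000*, 000010*, 000100*, 000101*, 000110*, 000111*, 001000*, 001010*, 001011*, 001101*, 001111*, 010010*, 010100*, 010111*, 011000*, 011011*, 011110*, 100000*, 100010*, 100100*, 100101*, 100110*, 100111*, 101010*, 101011*, 101100*, 101110*, 101111*, 110001*, 110100*, 110101*, 110110*, 110111*, 111001*, 111010*, 111101*, 111110*, 111111*
[col 1] -00000*, -00010*, -00100*, -00101*, -00110*, -00111*, -01010*, -01011*, -01111*, -10100*, -10111*, -11110, 0-0010, 0-0100*, 0-0111*, 0-1000, 0-1011, 00-000*, 00-010*, 00-101*, 00-111*, 000-00*, 000-10*, 0000-0*, 0001-0*, 0001-1*, 00010-*, 00011-*, 001-11*, 0010-0*, 00101-*, 0011-1*, 1-0100*, 1-0101*, 1-0110*, 1-0111*, 1-1010*, 1-1110*, 1-1111*, 10-010*, 10-100*, 10-110*, 10-111*, 100-00*, 100-10*, 1000-0*, 1001-0*, 1001-1*, 10010-*, 10011-*, 101-10*, 101-11*, 10101-*, 1011-0*, 10111-*, 11-001*, 11-101*, 11-110*, 11-111*, 110-01*, 1101-0*, 1101-1*, 11010-*, 11011-*, 111-01*, 111-10*, 1111-1*, 11111-*
[col 2] --0100, --0111, -0-010, -0-111, -00-00*, -00-10*, -000-0*, -001-0*, -001-1*, -0010-*, -0011-*, -01-11, -0101-, 00-0-0, 00-1-1, 000--0*, 0001--*, 1--110*, 1--111*, 1-01-0*, 1-01-1*, 1-010-*, 1-011-*, 1-1-10, 1-111-*, 10--10, 10-1-0, 10-11-*, 100--0*, 1001--*, 101-1-, 11--01, 11-1-1, 11-11-*, 1101--*
[col 3] -00--0, -001--, 1--11-, 1-01--
Prime implicants: --0100, --0111, -0-010, -0-111, -00--0, -001--, -01-11, -0101-, -11110, 0-0010, 0-1000, 0-1011, 00-0-0, 00-1-1, 1--11-, 1-01--, 1-1-10, 10--10, 10-1-0, 101-1-, 11--01, 11-1-1
PI chart (minterm → PIs covering it):
  0 | -00--0,00-0-0
  2 | -0-010,-00--0,0-0010,00-0-0
  4 | --0100,-00--0,-001--
  5 | -001--,00-1-1
  6 | -00--0,-001--
  7 | --0111,-0-111,-001--,00-1-1
  8 | 0-1000,00-0-0
  10 | -0-010,-0101-,00-0-0
  11 | -01-11,-0101-,0-1011
  13 | 00-1-1  (sole → essential)
  15 | -0-111,-01-11,00-1-1
  18 | 0-0010  (sole → essential)
  20 | --0100  (sole → essential)
  23 | --0111  (sole → essential)
  24 | 0-1000  (sole → essential)
  27 | 0-1011  (sole → essential)
  30 | -11110  (sole → essential)
  32 | -00--0  (sole → essential)
  34 | -0-010,-00--0,10--10
  36 | --0100,-00--0,-001--,1-01--,10-1-0
  37 | -001--,1-01--
  38 | -00--0,-001--,1--11-,1-01--,10--10,10-1-0
  39 | --0111,-0-111,-001--,1--11-,1-01--
  44 | 10-1-0  (sole → essential)
  46 | 1--11-,1-1-10,10--10,10-1-0,101-1-
  47 | -0-111,-01-11,1--11-,101-1-
  49 | 11--01  (sole → essential)
  52 | --0100,1-01--
  53 | 1-01--,11--01,11-1-1
  54 | 1--11-,1-01--
  55 | --0111,1--11-,1-01--,11-1-1
  57 | 11--01  (sole → essential)
  58 | 1-1-10  (sole → essential)
  61 | 11--01,11-1-1
  62 | -11110,1--11-,1-1-10
  63 | 1--11-,11-1-1
Essential prime implicants: --0100, --0111, -00--0, -11110, 0-0010, 0-1000, 0-1011, 00-1-1, 1-1-10, 10-1-0, 11--01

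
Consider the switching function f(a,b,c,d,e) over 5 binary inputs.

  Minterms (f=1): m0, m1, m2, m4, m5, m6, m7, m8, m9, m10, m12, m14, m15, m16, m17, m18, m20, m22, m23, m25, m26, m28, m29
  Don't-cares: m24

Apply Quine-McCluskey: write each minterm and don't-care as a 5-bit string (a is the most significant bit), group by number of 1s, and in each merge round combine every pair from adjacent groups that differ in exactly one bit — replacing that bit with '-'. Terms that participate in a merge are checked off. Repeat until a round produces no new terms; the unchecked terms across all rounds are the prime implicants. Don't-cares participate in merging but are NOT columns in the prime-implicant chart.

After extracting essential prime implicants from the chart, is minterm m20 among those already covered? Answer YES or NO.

Round 0: 00000✓ 00001✓ 00010✓ 00100✓ 00101✓ 00110✓ 00111✓ 01000✓ 01001✓ 01010✓ 01100✓ 01110✓ 01111✓ 10000✓ 10001✓ 10010✓ 10100✓ 10110✓ 10111✓ 11000✓ 11001✓ 11010✓ 11100✓ 11101✓
Round 1: -0000✓ -0001✓ -0010✓ -0100✓ -0110✓ -0111✓ -1000✓ -1001✓ -1010✓ -1100✓ 0-000✓ 0-001✓ 0-010✓ 0-100✓ 0-110✓ 0-111✓ 00-00✓ 00-01✓ 00-10✓ 000-0✓ 0000-✓ 001-0✓ 001-1✓ 0010-✓ 0011-✓ 01-00✓ 01-10✓ 010-0✓ 0100-✓ 011-0✓ 0111-✓ 1-000✓ 1-001✓ 1-010✓ 1-100✓ 10-00✓ 10-10✓ 100-0✓ 1000-✓ 101-0✓ 1011-✓ 11-00✓ 11-01✓ 110-0✓ 1100-✓ 1110-✓
Round 2: --000✓ --001✓ --010✓ --100✓ -0-00✓ -0-10✓ -00-0✓ -000-✓ -01-0✓ -011- -1-00✓ -10-0✓ -100-✓ 0--00✓ 0--10✓ 0-0-0✓ 0-00-✓ 0-1-0✓ 0-11- 00--0✓ 00-0- 001-- 01--0✓ 1--00✓ 1-0-0✓ 1-00-✓ 10--0✓ 11-0-
Round 3: ---00 --0-0 --00- -0--0 0---0
PIs = {---00, --0-0, --00-, -0--0, -011-, 0---0, 0-11-, 00-0-, 001--, 11-0-}
Coverage chart:
  m0: ---00,--0-0,--00-,-0--0,0---0,00-0-
  m1: --00-,00-0-
  m2: --0-0,-0--0,0---0
  m4: ---00,-0--0,0---0,00-0-,001--
  m5: 00-0-,001--
  m6: -0--0,-011-,0---0,0-11-,001--
  m7: -011-,0-11-,001--
  m8: ---00,--0-0,--00-,0---0
  m9: --00- ←essential
  m10: --0-0,0---0
  m12: ---00,0---0
  m14: 0---0,0-11-
  m15: 0-11- ←essential
  m16: ---00,--0-0,--00-,-0--0
  m17: --00- ←essential
  m18: --0-0,-0--0
  m20: ---00,-0--0
  m22: -0--0,-011-
  m23: -011- ←essential
  m25: --00-,11-0-
  m26: --0-0 ←essential
  m28: ---00,11-0-
  m29: 11-0- ←essential
Essential: --0-0, --00-, -011-, 0-11-, 11-0-

NO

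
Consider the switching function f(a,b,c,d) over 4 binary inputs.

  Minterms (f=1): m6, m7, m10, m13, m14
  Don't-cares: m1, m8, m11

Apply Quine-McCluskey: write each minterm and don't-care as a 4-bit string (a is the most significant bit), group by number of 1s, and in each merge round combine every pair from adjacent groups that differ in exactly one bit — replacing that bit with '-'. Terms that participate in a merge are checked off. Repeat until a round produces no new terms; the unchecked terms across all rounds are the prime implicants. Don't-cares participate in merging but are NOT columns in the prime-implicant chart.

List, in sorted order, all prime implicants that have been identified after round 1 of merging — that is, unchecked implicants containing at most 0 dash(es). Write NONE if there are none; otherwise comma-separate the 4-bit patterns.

size-2^0 implicants → 0001  0110(✓)  0111(✓)  1000(✓)  1010(✓)  1011(✓)  1101  1110(✓)
size-2^1 implicants → -110  011-  1-10  10-0  101-
Unchecked terms (primes): -110, 0001, 011-, 1-10, 10-0, 101-, 1101

0001, 1101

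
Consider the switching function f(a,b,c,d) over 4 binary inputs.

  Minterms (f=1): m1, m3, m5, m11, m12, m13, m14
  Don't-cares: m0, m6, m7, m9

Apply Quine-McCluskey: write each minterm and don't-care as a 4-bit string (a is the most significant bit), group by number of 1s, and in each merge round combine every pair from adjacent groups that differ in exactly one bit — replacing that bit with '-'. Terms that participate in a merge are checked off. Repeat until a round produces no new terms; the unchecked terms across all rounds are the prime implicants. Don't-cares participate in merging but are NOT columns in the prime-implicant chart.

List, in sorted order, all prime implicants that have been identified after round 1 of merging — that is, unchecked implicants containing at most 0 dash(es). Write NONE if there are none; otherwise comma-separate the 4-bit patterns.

[col 0] 0000*, 0001*, 0011*, 0101*, 0110*, 0111*, 1001*, 1011*, 1100*, 1101*, 1110*
[col 1] -001*, -011*, -101*, -110, 0-01*, 0-11*, 00-1*, 000-, 01-1*, 011-, 1-01*, 10-1*, 11-0, 110-
[col 2] --01, -0-1, 0--1
Prime implicants: --01, -0-1, -110, 0--1, 000-, 011-, 11-0, 110-

NONE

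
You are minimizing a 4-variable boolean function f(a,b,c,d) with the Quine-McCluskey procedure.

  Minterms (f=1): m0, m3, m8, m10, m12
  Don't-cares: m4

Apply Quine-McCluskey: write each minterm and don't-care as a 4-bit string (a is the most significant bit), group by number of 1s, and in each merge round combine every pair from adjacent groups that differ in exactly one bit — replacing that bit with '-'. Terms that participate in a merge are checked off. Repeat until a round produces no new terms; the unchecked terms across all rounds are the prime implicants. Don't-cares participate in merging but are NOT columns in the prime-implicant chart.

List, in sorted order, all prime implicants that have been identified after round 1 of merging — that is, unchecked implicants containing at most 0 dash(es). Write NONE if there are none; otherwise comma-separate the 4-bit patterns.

0011

size-2^0 implicants → 0000(✓)  0011  0100(✓)  1000(✓)  1010(✓)  1100(✓)
size-2^1 implicants → -000(✓)  -100(✓)  0-00(✓)  1-00(✓)  10-0
size-2^2 implicants → --00
Unchecked terms (primes): --00, 0011, 10-0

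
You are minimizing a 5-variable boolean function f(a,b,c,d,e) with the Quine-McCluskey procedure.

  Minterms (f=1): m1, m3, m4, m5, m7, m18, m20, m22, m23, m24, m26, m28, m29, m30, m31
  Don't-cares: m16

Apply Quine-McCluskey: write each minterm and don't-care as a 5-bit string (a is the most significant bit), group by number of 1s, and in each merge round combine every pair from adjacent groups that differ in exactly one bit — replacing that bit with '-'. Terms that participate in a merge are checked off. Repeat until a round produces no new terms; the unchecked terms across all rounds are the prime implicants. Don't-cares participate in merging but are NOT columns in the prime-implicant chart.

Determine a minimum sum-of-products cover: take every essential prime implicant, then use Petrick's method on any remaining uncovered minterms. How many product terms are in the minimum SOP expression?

[col 0] 00001*, 00011*, 00100*, 00101*, 00111*, 10000*, 10010*, 10100*, 10110*, 10111*, 11000*, 11010*, 11100*, 11101*, 11110*, 11111*
[col 1] -0100, -0111, 00-01*, 00-11*, 000-1*, 001-1*, 0010-, 1-000*, 1-010*, 1-100*, 1-110*, 1-111*, 10-00*, 10-10*, 100-0*, 101-0*, 1011-*, 11-00*, 11-10*, 110-0*, 111-0*, 111-1*, 1110-*, 1111-*
[col 2] 00--1, 1--00*, 1--10*, 1-0-0*, 1-1-0*, 1-11-, 10--0*, 11--0*, 111--
[col 3] 1---0
Prime implicants: -0100, -0111, 00--1, 0010-, 1---0, 1-11-, 111--
PI chart (minterm → PIs covering it):
  1 | 00--1  (sole → essential)
  3 | 00--1  (sole → essential)
  4 | -0100,0010-
  5 | 00--1,0010-
  7 | -0111,00--1
  18 | 1---0  (sole → essential)
  20 | -0100,1---0
  22 | 1---0,1-11-
  23 | -0111,1-11-
  24 | 1---0  (sole → essential)
  26 | 1---0  (sole → essential)
  28 | 1---0,111--
  29 | 111--  (sole → essential)
  30 | 1---0,1-11-,111--
  31 | 1-11-,111--
Essential prime implicants: 00--1, 1---0, 111--
Petrick residual → -0100, -0111
Minimum SOP uses 5 PIs: b'cd'e' + b'cde + a'b'e + ae' + abc

5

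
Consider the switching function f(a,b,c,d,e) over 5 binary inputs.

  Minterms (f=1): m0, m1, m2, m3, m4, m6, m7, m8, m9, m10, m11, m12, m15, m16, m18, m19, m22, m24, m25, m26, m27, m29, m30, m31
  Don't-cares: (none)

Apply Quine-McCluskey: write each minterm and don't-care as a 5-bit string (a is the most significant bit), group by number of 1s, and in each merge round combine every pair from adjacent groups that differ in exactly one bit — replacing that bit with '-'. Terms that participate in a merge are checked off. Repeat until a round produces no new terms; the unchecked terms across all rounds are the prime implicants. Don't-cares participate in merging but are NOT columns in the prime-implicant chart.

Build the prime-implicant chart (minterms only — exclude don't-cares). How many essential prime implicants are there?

size-2^0 implicants → 00000(✓)  00001(✓)  00010(✓)  00011(✓)  00100(✓)  00110(✓)  00111(✓)  01000(✓)  01001(✓)  01010(✓)  01011(✓)  01100(✓)  01111(✓)  10000(✓)  10010(✓)  10011(✓)  10110(✓)  11000(✓)  11001(✓)  11010(✓)  11011(✓)  11101(✓)  11110(✓)  11111(✓)
size-2^1 implicants → -0000(✓)  -0010(✓)  -0011(✓)  -0110(✓)  -1000(✓)  -1001(✓)  -1010(✓)  -1011(✓)  -1111(✓)  0-000(✓)  0-001(✓)  0-010(✓)  0-011(✓)  0-100(✓)  0-111(✓)  00-00(✓)  00-10(✓)  00-11(✓)  000-0(✓)  000-1(✓)  0000-(✓)  0001-(✓)  001-0(✓)  0011-(✓)  01-00(✓)  01-11(✓)  010-0(✓)  010-1(✓)  0100-(✓)  0101-(✓)  1-000(✓)  1-010(✓)  1-011(✓)  1-110(✓)  10-10(✓)  100-0(✓)  1001-(✓)  11-01(✓)  11-10(✓)  11-11(✓)  110-0(✓)  110-1(✓)  1100-(✓)  1101-(✓)  111-1(✓)  1111-(✓)
size-2^2 implicants → --000(✓)  --010(✓)  --011(✓)  -0-10  -00-0(✓)  -001-(✓)  -1-11  -10-0(✓)  -10-1(✓)  -100-(✓)  -101-(✓)  0--00  0--11  0-0-0(✓)  0-0-1(✓)  0-00-(✓)  0-01-(✓)  00--0  00-1-  000--(✓)  010--(✓)  1--10  1-0-0(✓)  1-01-(✓)  11--1  11-1-  110--(✓)
size-2^3 implicants → --0-0  --01-  -10--  0-0--
Unchecked terms (primes): --0-0, --01-, -0-10, -1-11, -10--, 0--00, 0--11, 0-0--, 00--0, 00-1-, 1--10, 11--1, 11-1-
Minterm coverage:
  m0 ⊆ --0-0,0--00,0-0--,00--0
  m1 ⊆ 0-0-- [E]
  m2 ⊆ --0-0,--01-,-0-10,0-0--,00--0,00-1-
  m3 ⊆ --01-,0--11,0-0--,00-1-
  m4 ⊆ 0--00,00--0
  m6 ⊆ -0-10,00--0,00-1-
  m7 ⊆ 0--11,00-1-
  m8 ⊆ --0-0,-10--,0--00,0-0--
  m9 ⊆ -10--,0-0--
  m10 ⊆ --0-0,--01-,-10--,0-0--
  m11 ⊆ --01-,-1-11,-10--,0--11,0-0--
  m12 ⊆ 0--00 [E]
  m15 ⊆ -1-11,0--11
  m16 ⊆ --0-0 [E]
  m18 ⊆ --0-0,--01-,-0-10,1--10
  m19 ⊆ --01- [E]
  m22 ⊆ -0-10,1--10
  m24 ⊆ --0-0,-10--
  m25 ⊆ -10--,11--1
  m26 ⊆ --0-0,--01-,-10--,1--10,11-1-
  m27 ⊆ --01-,-1-11,-10--,11--1,11-1-
  m29 ⊆ 11--1 [E]
  m30 ⊆ 1--10,11-1-
  m31 ⊆ -1-11,11--1,11-1-
E = {--0-0, --01-, 0--00, 0-0--, 11--1}

5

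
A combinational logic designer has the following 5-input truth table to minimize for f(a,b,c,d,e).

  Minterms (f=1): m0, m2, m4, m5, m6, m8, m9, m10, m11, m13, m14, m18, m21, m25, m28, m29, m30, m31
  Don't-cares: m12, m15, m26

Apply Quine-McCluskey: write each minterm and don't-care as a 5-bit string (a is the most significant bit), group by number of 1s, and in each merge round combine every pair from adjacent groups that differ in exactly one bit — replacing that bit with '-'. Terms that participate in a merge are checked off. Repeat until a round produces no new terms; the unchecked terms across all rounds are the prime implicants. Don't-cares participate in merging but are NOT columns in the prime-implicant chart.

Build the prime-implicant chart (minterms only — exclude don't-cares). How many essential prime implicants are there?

[col 0] 00000*, 00010*, 00100*, 00101*, 00110*, 01000*, 01001*, 01010*, 01011*, 01100*, 01101*, 01110*, 01111*, 10010*, 10101*, 11001*, 11010*, 11100*, 11101*, 11110*, 11111*
[col 1] -0010*, -0101*, -1001*, -1010*, -1100*, -1101*, -1110*, -1111*, 0-000*, 0-010*, 0-100*, 0-101*, 0-110*, 00-00*, 00-10*, 000-0*, 001-0*, 0010-*, 01-00*, 01-01*, 01-10*, 01-11*, 010-0*, 010-1*, 0100-*, 0101-*, 011-0*, 011-1*, 0110-*, 0111-*, 1-010*, 1-101*, 11-01*, 11-10*, 111-0*, 111-1*, 1110-*, 1111-*
[col 2] --010, --101, -1-01, -1-10, -11-0*, -11-1*, -110-*, -111-*, 0--00*, 0--10*, 0-0-0*, 0-1-0*, 0-10-, 00--0*, 01--0*, 01--1*, 01-0-*, 01-1-*, 010--*, 011--*, 111--*
[col 3] -11--, 0---0, 01---
Prime implicants: --010, --101, -1-01, -1-10, -11--, 0---0, 0-10-, 01---
PI chart (minterm → PIs covering it):
  0 | 0---0  (sole → essential)
  2 | --010,0---0
  4 | 0---0,0-10-
  5 | --101,0-10-
  6 | 0---0  (sole → essential)
  8 | 0---0,01---
  9 | -1-01,01---
  10 | --010,-1-10,0---0,01---
  11 | 01---  (sole → essential)
  13 | --101,-1-01,-11--,0-10-,01---
  14 | -1-10,-11--,0---0,01---
  18 | --010  (sole → essential)
  21 | --101  (sole → essential)
  25 | -1-01  (sole → essential)
  28 | -11--  (sole → essential)
  29 | --101,-1-01,-11--
  30 | -1-10,-11--
  31 | -11--  (sole → essential)
Essential prime implicants: --010, --101, -1-01, -11--, 0---0, 01---

6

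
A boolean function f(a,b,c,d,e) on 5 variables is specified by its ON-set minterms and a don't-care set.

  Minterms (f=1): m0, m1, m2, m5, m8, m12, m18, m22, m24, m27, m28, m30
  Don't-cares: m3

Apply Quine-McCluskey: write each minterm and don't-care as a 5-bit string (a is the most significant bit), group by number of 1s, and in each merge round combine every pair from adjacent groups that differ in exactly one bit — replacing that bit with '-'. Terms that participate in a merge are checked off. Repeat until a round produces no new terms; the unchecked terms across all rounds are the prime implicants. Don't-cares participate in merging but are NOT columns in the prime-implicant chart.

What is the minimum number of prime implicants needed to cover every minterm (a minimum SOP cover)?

Round 0: 00000✓ 00001✓ 00010✓ 00011✓ 00101✓ 01000✓ 01100✓ 10010✓ 10110✓ 11000✓ 11011 11100✓ 11110✓
Round 1: -0010 -1000✓ -1100✓ 0-000 00-01 000-0✓ 000-1✓ 0000-✓ 0001-✓ 01-00✓ 1-110 10-10 11-00✓ 111-0
Round 2: -1-00 000--
PIs = {-0010, -1-00, 0-000, 00-01, 000--, 1-110, 10-10, 11011, 111-0}
Coverage chart:
  m0: 0-000,000--
  m1: 00-01,000--
  m2: -0010,000--
  m5: 00-01 ←essential
  m8: -1-00,0-000
  m12: -1-00 ←essential
  m18: -0010,10-10
  m22: 1-110,10-10
  m24: -1-00 ←essential
  m27: 11011 ←essential
  m28: -1-00,111-0
  m30: 1-110,111-0
Essential: -1-00, 00-01, 11011
Petrick residual → -0010, 0-000, 1-110
Min cover (6 terms): b'c'de' + bd'e' + a'c'd'e' + a'b'd'e + acde' + abc'de

6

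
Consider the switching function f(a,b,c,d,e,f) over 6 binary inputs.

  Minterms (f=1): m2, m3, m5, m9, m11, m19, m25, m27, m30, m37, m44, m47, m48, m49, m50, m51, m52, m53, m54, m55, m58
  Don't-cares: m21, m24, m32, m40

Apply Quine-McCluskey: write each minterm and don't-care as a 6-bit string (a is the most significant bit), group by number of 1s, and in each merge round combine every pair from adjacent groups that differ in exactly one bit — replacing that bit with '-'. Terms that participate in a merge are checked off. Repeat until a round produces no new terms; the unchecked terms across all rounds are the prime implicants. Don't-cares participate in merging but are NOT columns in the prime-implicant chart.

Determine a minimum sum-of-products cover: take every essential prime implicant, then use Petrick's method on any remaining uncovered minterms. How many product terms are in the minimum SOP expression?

9

Round 0: 000010✓ 000011✓ 000101✓ 001001✓ 001011✓ 010011✓ 010101✓ 011000✓ 011001✓ 011011✓ 011110 100000✓ 100101✓ 101000✓ 101100✓ 101111 110000✓ 110001✓ 110010✓ 110011✓ 110100✓ 110101✓ 110110✓ 110111✓ 111010✓
Round 1: -00101✓ -10011 -10101✓ 0-0011✓ 0-0101✓ 0-1001✓ 0-1011✓ 00-011✓ 00001- 0010-1✓ 01-011✓ 0110-1✓ 01100- 1-0000 1-0101✓ 10-000 101-00 11-010 110-00✓ 110-01✓ 110-10✓ 110-11✓ 1100-0✓ 1100-1✓ 11000-✓ 11001-✓ 1101-0✓ 1101-1✓ 11010-✓ 11011-✓
Round 2: --0101 0--011 0-10-1 110--0✓ 110--1✓ 110-0-✓ 110-1-✓ 1100--✓ 1101--✓
Round 3: 110---
PIs = {--0101, -10011, 0--011, 0-10-1, 00001-, 01100-, 011110, 1-0000, 10-000, 101-00, 101111, 11-010, 110---}
Coverage chart:
  m2: 00001- ←essential
  m3: 0--011,00001-
  m5: --0101 ←essential
  m9: 0-10-1 ←essential
  m11: 0--011,0-10-1
  m19: -10011,0--011
  m25: 0-10-1,01100-
  m27: 0--011,0-10-1
  m30: 011110 ←essential
  m37: --0101 ←essential
  m44: 101-00 ←essential
  m47: 101111 ←essential
  m48: 1-0000,110---
  m49: 110--- ←essential
  m50: 11-010,110---
  m51: -10011,110---
  m52: 110--- ←essential
  m53: --0101,110---
  m54: 110--- ←essential
  m55: 110--- ←essential
  m58: 11-010 ←essential
Essential: --0101, 0-10-1, 00001-, 011110, 101-00, 101111, 11-010, 110---
Petrick residual → -10011
Min cover (9 terms): c'de'f + bc'd'ef + a'cd'f + a'b'c'd'e + a'bcdef' + ab'ce'f' + ab'cdef + abd'ef' + abc'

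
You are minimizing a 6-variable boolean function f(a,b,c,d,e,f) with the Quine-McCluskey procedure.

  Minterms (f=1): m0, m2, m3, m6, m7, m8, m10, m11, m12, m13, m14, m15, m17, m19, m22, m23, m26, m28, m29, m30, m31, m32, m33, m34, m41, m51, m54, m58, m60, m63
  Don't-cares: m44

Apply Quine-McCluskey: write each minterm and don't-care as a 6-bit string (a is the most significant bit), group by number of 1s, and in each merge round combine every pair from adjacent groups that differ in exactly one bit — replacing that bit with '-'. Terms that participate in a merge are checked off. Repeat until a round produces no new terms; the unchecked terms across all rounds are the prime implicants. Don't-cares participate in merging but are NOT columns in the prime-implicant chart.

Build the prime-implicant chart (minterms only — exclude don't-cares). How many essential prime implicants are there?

[col 0] 000000*, 000010*, 000011*, 000110*, 000111*, 001000*, 001010*, 001011*, 001100*, 001101*, 001110*, 001111*, 010001*, 010011*, 010110*, 010111*, 011010*, 011100*, 011101*, 011110*, 011111*, 100000*, 100001*, 100010*, 101001*, 101100*, 110011*, 110110*, 111010*, 111100*, 111111*
[col 1] -00000*, -00010*, -01100*, -10011, -10110, -11010, -11100*, -11111, 0-0011*, 0-0110*, 0-0111*, 0-1010*, 0-1100*, 0-1101*, 0-1110*, 0-1111*, 00-000*, 00-010*, 00-011*, 00-110*, 00-111*, 000-10*, 000-11*, 0000-0*, 00001-*, 00011-*, 001-00*, 001-10*, 001-11*, 0010-0*, 00101-*, 0011-0*, 0011-1*, 00110-*, 00111-*, 01-110*, 01-111*, 010-11*, 0100-1, 01011-*, 011-10*, 0111-0*, 0111-1*, 01110-*, 01111-*, 1-1100*, 10-001, 1000-0*, 10000-
[col 2] --1100, -000-0, 0--110*, 0--111*, 0-0-11, 0-011-*, 0-1-10, 0-11-0*, 0-11-1*, 0-110-*, 0-111-*, 00--10*, 00--11*, 00-0-0, 00-01-*, 00-11-*, 000-1-*, 001--0, 001-1-*, 0011--*, 01-11-*, 0111--*
[col 3] 0--11-, 0-11--, 00--1-
Prime implicants: --1100, -000-0, -10011, -10110, -11010, -11111, 0--11-, 0-0-11, 0-1-10, 0-11--, 00--1-, 00-0-0, 001--0, 0100-1, 10-001, 10000-
PI chart (minterm → PIs covering it):
  0 | -000-0,00-0-0
  2 | -000-0,00--1-,00-0-0
  3 | 0-0-11,00--1-
  6 | 0--11-,00--1-
  7 | 0--11-,0-0-11,00--1-
  8 | 00-0-0,001--0
  10 | 0-1-10,00--1-,00-0-0,001--0
  11 | 00--1-  (sole → essential)
  12 | --1100,0-11--,001--0
  13 | 0-11--  (sole → essential)
  14 | 0--11-,0-1-10,0-11--,00--1-,001--0
  15 | 0--11-,0-11--,00--1-
  17 | 0100-1  (sole → essential)
  19 | -10011,0-0-11,0100-1
  22 | -10110,0--11-
  23 | 0--11-,0-0-11
  26 | -11010,0-1-10
  28 | --1100,0-11--
  29 | 0-11--  (sole → essential)
  30 | 0--11-,0-1-10,0-11--
  31 | -11111,0--11-,0-11--
  32 | -000-0,10000-
  33 | 10-001,10000-
  34 | -000-0  (sole → essential)
  41 | 10-001  (sole → essential)
  51 | -10011  (sole → essential)
  54 | -10110  (sole → essential)
  58 | -11010  (sole → essential)
  60 | --1100  (sole → essential)
  63 | -11111  (sole → essential)
Essential prime implicants: --1100, -000-0, -10011, -10110, -11010, -11111, 0-11--, 00--1-, 0100-1, 10-001

10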